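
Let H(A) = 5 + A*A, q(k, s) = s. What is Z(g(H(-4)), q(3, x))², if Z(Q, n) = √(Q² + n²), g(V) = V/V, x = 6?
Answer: 37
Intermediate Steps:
H(A) = 5 + A²
g(V) = 1
Z(g(H(-4)), q(3, x))² = (√(1² + 6²))² = (√(1 + 36))² = (√37)² = 37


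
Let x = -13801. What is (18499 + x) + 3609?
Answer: 8307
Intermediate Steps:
(18499 + x) + 3609 = (18499 - 13801) + 3609 = 4698 + 3609 = 8307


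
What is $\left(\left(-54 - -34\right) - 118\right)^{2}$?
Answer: $19044$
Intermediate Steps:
$\left(\left(-54 - -34\right) - 118\right)^{2} = \left(\left(-54 + 34\right) - 118\right)^{2} = \left(-20 - 118\right)^{2} = \left(-138\right)^{2} = 19044$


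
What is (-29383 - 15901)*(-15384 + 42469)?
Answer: -1226517140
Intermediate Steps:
(-29383 - 15901)*(-15384 + 42469) = -45284*27085 = -1226517140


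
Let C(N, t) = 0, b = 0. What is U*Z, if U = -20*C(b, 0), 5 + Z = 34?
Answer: 0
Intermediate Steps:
Z = 29 (Z = -5 + 34 = 29)
U = 0 (U = -20*0 = 0)
U*Z = 0*29 = 0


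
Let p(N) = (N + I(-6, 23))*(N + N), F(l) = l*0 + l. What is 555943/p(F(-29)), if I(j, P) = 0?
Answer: 555943/1682 ≈ 330.52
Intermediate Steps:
F(l) = l (F(l) = 0 + l = l)
p(N) = 2*N² (p(N) = (N + 0)*(N + N) = N*(2*N) = 2*N²)
555943/p(F(-29)) = 555943/((2*(-29)²)) = 555943/((2*841)) = 555943/1682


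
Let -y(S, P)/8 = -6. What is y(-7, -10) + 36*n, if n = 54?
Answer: 1992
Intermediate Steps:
y(S, P) = 48 (y(S, P) = -8*(-6) = 48)
y(-7, -10) + 36*n = 48 + 36*54 = 48 + 1944 = 1992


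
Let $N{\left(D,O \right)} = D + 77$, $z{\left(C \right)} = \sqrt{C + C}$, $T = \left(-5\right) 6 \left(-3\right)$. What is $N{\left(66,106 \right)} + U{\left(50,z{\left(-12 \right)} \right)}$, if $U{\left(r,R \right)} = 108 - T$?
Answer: $161$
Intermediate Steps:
$T = 90$ ($T = \left(-30\right) \left(-3\right) = 90$)
$z{\left(C \right)} = \sqrt{2} \sqrt{C}$ ($z{\left(C \right)} = \sqrt{2 C} = \sqrt{2} \sqrt{C}$)
$N{\left(D,O \right)} = 77 + D$
$U{\left(r,R \right)} = 18$ ($U{\left(r,R \right)} = 108 - 90 = 18$)
$N{\left(66,106 \right)} + U{\left(50,z{\left(-12 \right)} \right)} = \left(77 + 66\right) + 18 = 143 + 18 = 161$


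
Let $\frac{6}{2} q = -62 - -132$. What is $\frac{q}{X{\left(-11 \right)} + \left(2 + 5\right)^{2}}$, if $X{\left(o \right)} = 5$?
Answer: $\frac{35}{81} \approx 0.4321$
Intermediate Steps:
$q = \frac{70}{3}$ ($q = \frac{-62 - -132}{3} = \frac{-62 + 132}{3} = \frac{1}{3} \cdot 70 = \frac{70}{3} \approx 23.333$)
$\frac{q}{X{\left(-11 \right)} + \left(2 + 5\right)^{2}} = \frac{1}{5 + \left(2 + 5\right)^{2}} \cdot \frac{70}{3} = \frac{1}{5 + 7^{2}} \cdot \frac{70}{3} = \frac{1}{5 + 49} \cdot \frac{70}{3} = \frac{1}{54} \cdot \frac{70}{3} = \frac{35}{81}$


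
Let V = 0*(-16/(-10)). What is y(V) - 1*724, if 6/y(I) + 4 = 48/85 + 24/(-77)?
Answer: -8897323/12262 ≈ -725.60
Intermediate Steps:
V = 0 (V = 0*(-16*(-1/10)) = 0*(8/5) = 0)
y(I) = -19635/12262 (y(I) = 6/(-4 + (48/85 + 24/(-77))) = 6/(-4 + (48*(1/85) + 24*(-1/77))) = 6/(-4 + (48/85 - 24/77)) = 6/(-4 + 1656/6545) = 6/(-24524/6545) = 6*(-6545/24524) = -19635/12262)
y(V) - 1*724 = -19635/12262 - 1*724 = -19635/12262 - 724 = -8897323/12262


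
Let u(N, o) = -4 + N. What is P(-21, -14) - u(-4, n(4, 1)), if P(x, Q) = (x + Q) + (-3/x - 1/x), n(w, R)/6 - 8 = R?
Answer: -563/21 ≈ -26.810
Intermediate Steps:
n(w, R) = 48 + 6*R
P(x, Q) = Q + x - 4/x (P(x, Q) = (Q + x) - 4/x = Q + x - 4/x)
P(-21, -14) - u(-4, n(4, 1)) = (-14 - 21 - 4/(-21)) - (-4 - 4) = (-14 - 21 - 4*(-1/21)) - 1*(-8) = (-14 - 21 + 4/21) + 8 = -731/21 + 8 = -563/21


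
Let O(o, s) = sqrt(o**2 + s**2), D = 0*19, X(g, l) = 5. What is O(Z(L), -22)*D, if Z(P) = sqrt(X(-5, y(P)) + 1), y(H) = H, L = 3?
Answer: 0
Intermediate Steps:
D = 0
Z(P) = sqrt(6) (Z(P) = sqrt(5 + 1) = sqrt(6))
O(Z(L), -22)*D = sqrt((sqrt(6))**2 + (-22)**2)*0 = sqrt(6 + 484)*0 = sqrt(490)*0 = (7*sqrt(10))*0 = 0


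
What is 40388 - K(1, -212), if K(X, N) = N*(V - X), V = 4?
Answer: 41024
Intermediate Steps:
K(X, N) = N*(4 - X)
40388 - K(1, -212) = 40388 - (-212)*(4 - 1*1) = 40388 - (-212)*(4 - 1) = 40388 - (-212)*3 = 40388 - 1*(-636) = 40388 + 636 = 41024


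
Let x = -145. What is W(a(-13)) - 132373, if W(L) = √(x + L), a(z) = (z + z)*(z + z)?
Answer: -132373 + 3*√59 ≈ -1.3235e+5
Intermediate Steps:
a(z) = 4*z² (a(z) = (2*z)*(2*z) = 4*z²)
W(L) = √(-145 + L)
W(a(-13)) - 132373 = √(-145 + 4*(-13)²) - 132373 = √(-145 + 4*169) - 132373 = √(-145 + 676) - 132373 = √531 - 132373 = 3*√59 - 132373 = -132373 + 3*√59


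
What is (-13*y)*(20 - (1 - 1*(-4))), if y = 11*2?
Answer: -4290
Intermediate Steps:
y = 22
(-13*y)*(20 - (1 - 1*(-4))) = (-13*22)*(20 - (1 - 1*(-4))) = -286*(20 - (1 + 4)) = -286*(20 - 1*5) = -286*(20 - 5) = -286*15 = -4290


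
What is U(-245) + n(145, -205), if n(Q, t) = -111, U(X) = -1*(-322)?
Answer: 211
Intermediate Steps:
U(X) = 322
U(-245) + n(145, -205) = 322 - 111 = 211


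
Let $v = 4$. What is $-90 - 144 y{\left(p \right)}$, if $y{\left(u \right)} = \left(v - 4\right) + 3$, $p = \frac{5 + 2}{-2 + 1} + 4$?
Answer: $-522$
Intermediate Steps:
$p = -3$ ($p = \frac{7}{-1} + 4 = 7 \left(-1\right) + 4 = -7 + 4 = -3$)
$y{\left(u \right)} = 3$ ($y{\left(u \right)} = \left(4 - 4\right) + 3 = 0 + 3 = 3$)
$-90 - 144 y{\left(p \right)} = -90 - 432 = -522$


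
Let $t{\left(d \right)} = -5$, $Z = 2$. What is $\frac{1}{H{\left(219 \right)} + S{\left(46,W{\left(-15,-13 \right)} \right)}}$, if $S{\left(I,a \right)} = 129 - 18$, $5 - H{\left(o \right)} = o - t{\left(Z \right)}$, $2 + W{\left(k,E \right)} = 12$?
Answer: $- \frac{1}{108} \approx -0.0092593$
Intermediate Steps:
$W{\left(k,E \right)} = 10$ ($W{\left(k,E \right)} = -2 + 12 = 10$)
$H{\left(o \right)} = - o$ ($H{\left(o \right)} = 5 - \left(o - -5\right) = 5 - \left(o + 5\right) = 5 - \left(5 + o\right) = - o$)
$S{\left(I,a \right)} = 111$
$\frac{1}{H{\left(219 \right)} + S{\left(46,W{\left(-15,-13 \right)} \right)}} = \frac{1}{\left(-1\right) 219 + 111} = \frac{1}{-219 + 111} = \frac{1}{-108} = - \frac{1}{108}$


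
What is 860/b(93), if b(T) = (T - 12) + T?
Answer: 430/87 ≈ 4.9425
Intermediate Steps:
b(T) = -12 + 2*T (b(T) = (-12 + T) + T = -12 + 2*T)
860/b(93) = 860/(-12 + 2*93) = 860/(-12 + 186) = 860/174 = (1/174)*860 = 430/87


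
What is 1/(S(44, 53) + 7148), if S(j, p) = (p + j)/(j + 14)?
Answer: 58/414681 ≈ 0.00013987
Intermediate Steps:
S(j, p) = (j + p)/(14 + j)
1/(S(44, 53) + 7148) = 1/((44 + 53)/(14 + 44) + 7148) = 1/(97/58 + 7148) = 1/(414681/58) = 58/414681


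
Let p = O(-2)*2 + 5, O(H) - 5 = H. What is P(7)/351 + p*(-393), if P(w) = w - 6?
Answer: -1517372/351 ≈ -4323.0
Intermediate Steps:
O(H) = 5 + H
P(w) = -6 + w
p = 11 (p = (5 - 2)*2 + 5 = 3*2 + 5 = 6 + 5 = 11)
P(7)/351 + p*(-393) = (-6 + 7)/351 + 11*(-393) = 1*(1/351) - 4323 = 1/351 - 4323 = -1517372/351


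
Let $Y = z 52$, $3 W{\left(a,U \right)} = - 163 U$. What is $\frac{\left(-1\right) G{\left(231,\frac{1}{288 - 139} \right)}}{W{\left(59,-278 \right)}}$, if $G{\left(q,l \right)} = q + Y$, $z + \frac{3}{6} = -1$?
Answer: $- \frac{459}{45314} \approx -0.010129$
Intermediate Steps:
$z = - \frac{3}{2}$ ($z = - \frac{1}{2} - 1 = - \frac{3}{2} \approx -1.5$)
$W{\left(a,U \right)} = - \frac{163 U}{3}$ ($W{\left(a,U \right)} = \frac{\left(-163\right) U}{3} = - \frac{163 U}{3}$)
$Y = -78$ ($Y = \left(- \frac{3}{2}\right) 52 = -78$)
$G{\left(q,l \right)} = -78 + q$ ($G{\left(q,l \right)} = q - 78 = -78 + q$)
$\frac{\left(-1\right) G{\left(231,\frac{1}{288 - 139} \right)}}{W{\left(59,-278 \right)}} = \frac{\left(-1\right) \left(-78 + 231\right)}{\left(- \frac{163}{3}\right) \left(-278\right)} = \frac{\left(-1\right) 153}{\frac{45314}{3}} = \left(-153\right) \frac{3}{45314} = - \frac{459}{45314}$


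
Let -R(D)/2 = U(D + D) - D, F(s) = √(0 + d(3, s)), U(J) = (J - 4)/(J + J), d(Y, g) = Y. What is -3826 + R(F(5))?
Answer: -3827 + 8*√3/3 ≈ -3822.4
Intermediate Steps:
U(J) = (-4 + J)/(2*J) (U(J) = (-4 + J)/((2*J)) = (-4 + J)*(1/(2*J)) = (-4 + J)/(2*J))
F(s) = √3 (F(s) = √(0 + 3) = √3)
R(D) = 2*D - (-4 + 2*D)/(2*D) (R(D) = -2*((-4 + (D + D))/(2*(D + D)) - D) = -2*((-4 + 2*D)/(2*((2*D))) - D) = -2*((1/(2*D))*(-4 + 2*D)/2 - D) = -2*((-4 + 2*D)/(4*D) - D) = -2*(-D + (-4 + 2*D)/(4*D)) = 2*D - (-4 + 2*D)/(2*D))
-3826 + R(F(5)) = -3826 + (-1 + 2*√3 + 2/(√3)) = -3826 + (-1 + 2*√3 + 2*(√3/3)) = -3826 + (-1 + 2*√3 + 2*√3/3) = -3826 + (-1 + 8*√3/3) = -3827 + 8*√3/3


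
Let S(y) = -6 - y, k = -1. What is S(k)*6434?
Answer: -32170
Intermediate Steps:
S(k)*6434 = (-6 - 1*(-1))*6434 = (-6 + 1)*6434 = -5*6434 = -32170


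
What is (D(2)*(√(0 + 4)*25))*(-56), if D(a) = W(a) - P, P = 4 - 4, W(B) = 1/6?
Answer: -1400/3 ≈ -466.67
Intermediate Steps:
W(B) = ⅙
P = 0
D(a) = ⅙ (D(a) = ⅙ - 1*0 = ⅙ + 0 = ⅙)
(D(2)*(√(0 + 4)*25))*(-56) = ((√(0 + 4)*25)/6)*(-56) = ((√4*25)/6)*(-56) = ((2*25)/6)*(-56) = ((⅙)*50)*(-56) = (25/3)*(-56) = -1400/3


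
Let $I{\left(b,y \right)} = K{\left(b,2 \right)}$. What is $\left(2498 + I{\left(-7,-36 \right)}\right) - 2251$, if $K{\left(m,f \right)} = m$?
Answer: $240$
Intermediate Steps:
$I{\left(b,y \right)} = b$
$\left(2498 + I{\left(-7,-36 \right)}\right) - 2251 = \left(2498 - 7\right) - 2251 = 2491 - 2251 = 240$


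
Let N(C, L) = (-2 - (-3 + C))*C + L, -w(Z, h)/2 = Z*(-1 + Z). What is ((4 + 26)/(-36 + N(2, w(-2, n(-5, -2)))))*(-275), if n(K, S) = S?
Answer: 165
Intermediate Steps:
w(Z, h) = -2*Z*(-1 + Z)
N(C, L) = L + C*(1 - C) (N(C, L) = (-2 + (3 - C))*C + L = (1 - C)*C + L = C*(1 - C) + L = L + C*(1 - C))
((4 + 26)/(-36 + N(2, w(-2, n(-5, -2)))))*(-275) = ((4 + 26)/(-36 + (2 + 2*(-2)*(1 - 1*(-2)) - 1*2**2)))*(-275) = (30/(-36 + (2 + 2*(-2)*(1 + 2) - 1*4)))*(-275) = (30/(-36 + (2 + 2*(-2)*3 - 4)))*(-275) = (30/(-36 + (2 - 12 - 4)))*(-275) = (30/(-36 - 14))*(-275) = (30/(-50))*(-275) = (30*(-1/50))*(-275) = -3/5*(-275) = 165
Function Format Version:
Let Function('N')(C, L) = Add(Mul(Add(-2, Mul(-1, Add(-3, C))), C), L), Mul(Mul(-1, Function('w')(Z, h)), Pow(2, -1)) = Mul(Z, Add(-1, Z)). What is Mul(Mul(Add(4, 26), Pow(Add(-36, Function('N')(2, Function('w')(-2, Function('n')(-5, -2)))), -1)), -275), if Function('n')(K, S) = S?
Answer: 165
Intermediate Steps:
Function('w')(Z, h) = Mul(-2, Z, Add(-1, Z)) (Function('w')(Z, h) = Mul(-2, Mul(Z, Add(-1, Z))) = Mul(-2, Z, Add(-1, Z)))
Function('N')(C, L) = Add(L, Mul(C, Add(1, Mul(-1, C)))) (Function('N')(C, L) = Add(Mul(Add(-2, Add(3, Mul(-1, C))), C), L) = Add(Mul(Add(1, Mul(-1, C)), C), L) = Add(Mul(C, Add(1, Mul(-1, C))), L) = Add(L, Mul(C, Add(1, Mul(-1, C)))))
Mul(Mul(Add(4, 26), Pow(Add(-36, Function('N')(2, Function('w')(-2, Function('n')(-5, -2)))), -1)), -275) = Mul(Mul(Add(4, 26), Pow(Add(-36, Add(2, Mul(2, -2, Add(1, Mul(-1, -2))), Mul(-1, Pow(2, 2)))), -1)), -275) = Mul(Mul(30, Pow(Add(-36, Add(2, Mul(2, -2, Add(1, 2)), Mul(-1, 4))), -1)), -275) = Mul(Mul(30, Pow(Add(-36, Add(2, Mul(2, -2, 3), -4)), -1)), -275) = Mul(Mul(30, Pow(Add(-36, Add(2, -12, -4)), -1)), -275) = Mul(Mul(30, Pow(Add(-36, -14), -1)), -275) = Mul(Mul(30, Pow(-50, -1)), -275) = Mul(Mul(30, Rational(-1, 50)), -275) = Mul(Rational(-3, 5), -275) = 165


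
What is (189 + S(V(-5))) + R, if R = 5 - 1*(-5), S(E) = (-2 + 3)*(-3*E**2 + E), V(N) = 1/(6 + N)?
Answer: 197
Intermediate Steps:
S(E) = E - 3*E**2 (S(E) = 1*(E - 3*E**2) = E - 3*E**2)
R = 10 (R = 5 + 5 = 10)
(189 + S(V(-5))) + R = (189 + (1 - 3/(6 - 5))/(6 - 5)) + 10 = (189 + (1 - 3/1)/1) + 10 = (189 + 1*(1 - 3*1)) + 10 = (189 + 1*(1 - 3)) + 10 = (189 + 1*(-2)) + 10 = (189 - 2) + 10 = 187 + 10 = 197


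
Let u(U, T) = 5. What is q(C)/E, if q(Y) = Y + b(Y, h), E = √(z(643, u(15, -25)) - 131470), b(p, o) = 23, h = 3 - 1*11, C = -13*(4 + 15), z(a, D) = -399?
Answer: 224*I*√131869/131869 ≈ 0.61685*I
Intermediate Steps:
C = -247 (C = -13*19 = -247)
h = -8 (h = 3 - 11 = -8)
E = I*√131869 (E = √(-399 - 131470) = √(-131869) = I*√131869 ≈ 363.14*I)
q(Y) = 23 + Y (q(Y) = Y + 23 = 23 + Y)
q(C)/E = (23 - 247)/((I*√131869)) = -(-224)*I*√131869/131869 = 224*I*√131869/131869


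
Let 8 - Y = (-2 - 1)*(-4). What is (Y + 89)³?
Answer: 614125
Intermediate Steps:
Y = -4 (Y = 8 - (-2 - 1)*(-4) = 8 - (-3)*(-4) = 8 - 1*12 = 8 - 12 = -4)
(Y + 89)³ = (-4 + 89)³ = 85³ = 614125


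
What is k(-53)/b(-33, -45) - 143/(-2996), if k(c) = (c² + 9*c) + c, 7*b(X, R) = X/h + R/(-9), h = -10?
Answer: 477963749/248668 ≈ 1922.1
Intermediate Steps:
b(X, R) = -R/63 - X/70 (b(X, R) = (X/(-10) + R/(-9))/7 = (X*(-⅒) + R*(-⅑))/7 = (-X/10 - R/9)/7 = (-R/9 - X/10)/7 = -R/63 - X/70)
k(c) = c² + 10*c
k(-53)/b(-33, -45) - 143/(-2996) = (-53*(10 - 53))/(-1/63*(-45) - 1/70*(-33)) - 143/(-2996) = (-53*(-43))/(5/7 + 33/70) - 143*(-1/2996) = 2279/(83/70) + 143/2996 = 2279*(70/83) + 143/2996 = 159530/83 + 143/2996 = 477963749/248668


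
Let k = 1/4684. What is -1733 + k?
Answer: -8117371/4684 ≈ -1733.0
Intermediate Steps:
k = 1/4684 ≈ 0.00021349
-1733 + k = -1733 + 1/4684 = -8117371/4684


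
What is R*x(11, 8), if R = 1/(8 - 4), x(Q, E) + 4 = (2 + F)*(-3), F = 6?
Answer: -7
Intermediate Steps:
x(Q, E) = -28 (x(Q, E) = -4 + (2 + 6)*(-3) = -4 + 8*(-3) = -4 - 24 = -28)
R = 1/4 ≈ 0.25000
R*x(11, 8) = (1/4)*(-28) = -7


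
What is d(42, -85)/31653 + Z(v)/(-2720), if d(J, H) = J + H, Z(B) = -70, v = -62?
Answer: 209875/8609616 ≈ 0.024377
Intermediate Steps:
d(J, H) = H + J
d(42, -85)/31653 + Z(v)/(-2720) = (-85 + 42)/31653 - 70/(-2720) = -43*1/31653 - 70*(-1/2720) = -43/31653 + 7/272 = 209875/8609616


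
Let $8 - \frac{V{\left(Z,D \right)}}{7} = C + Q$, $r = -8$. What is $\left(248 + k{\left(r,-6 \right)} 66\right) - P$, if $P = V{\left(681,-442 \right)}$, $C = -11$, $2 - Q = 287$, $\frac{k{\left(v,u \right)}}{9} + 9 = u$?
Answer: $-10790$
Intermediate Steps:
$k{\left(v,u \right)} = -81 + 9 u$
$Q = -285$ ($Q = 2 - 287 = -285$)
$V{\left(Z,D \right)} = 2128$ ($V{\left(Z,D \right)} = 56 - 7 \left(-11 - 285\right) = 56 - -2072 = 56 + 2072 = 2128$)
$P = 2128$
$\left(248 + k{\left(r,-6 \right)} 66\right) - P = \left(248 + \left(-81 + 9 \left(-6\right)\right) 66\right) - 2128 = \left(248 + \left(-81 - 54\right) 66\right) - 2128 = \left(248 - 8910\right) - 2128 = -8662 - 2128 = -10790$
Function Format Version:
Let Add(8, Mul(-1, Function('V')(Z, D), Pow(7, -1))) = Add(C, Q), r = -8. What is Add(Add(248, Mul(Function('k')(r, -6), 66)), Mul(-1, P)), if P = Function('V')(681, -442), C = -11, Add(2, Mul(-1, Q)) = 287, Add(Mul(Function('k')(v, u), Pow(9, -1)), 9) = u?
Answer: -10790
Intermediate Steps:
Function('k')(v, u) = Add(-81, Mul(9, u))
Q = -285 (Q = Add(2, Mul(-1, 287)) = Add(2, -287) = -285)
Function('V')(Z, D) = 2128 (Function('V')(Z, D) = Add(56, Mul(-7, Add(-11, -285))) = Add(56, Mul(-7, -296)) = Add(56, 2072) = 2128)
P = 2128
Add(Add(248, Mul(Function('k')(r, -6), 66)), Mul(-1, P)) = Add(Add(248, Mul(Add(-81, Mul(9, -6)), 66)), Mul(-1, 2128)) = Add(Add(248, Mul(Add(-81, -54), 66)), -2128) = Add(Add(248, Mul(-135, 66)), -2128) = Add(Add(248, -8910), -2128) = Add(-8662, -2128) = -10790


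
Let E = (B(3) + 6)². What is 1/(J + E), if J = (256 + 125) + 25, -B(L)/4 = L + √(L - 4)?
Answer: 71/30630 - 4*I/15315 ≈ 0.002318 - 0.00026118*I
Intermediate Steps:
B(L) = -4*L - 4*√(-4 + L) (B(L) = -4*(L + √(L - 4)) = -4*(L + √(-4 + L)) = -4*L - 4*√(-4 + L))
J = 406 (J = 381 + 25 = 406)
E = (-6 - 4*I)² (E = ((-4*3 - 4*√(-4 + 3)) + 6)² = ((-12 - 4*I) + 6)² = (-6 - 4*I)² ≈ 20.0 + 48.0*I)
1/(J + E) = 1/(406 + (20 + 48*I)) = 1/(426 + 48*I) = (426 - 48*I)/183780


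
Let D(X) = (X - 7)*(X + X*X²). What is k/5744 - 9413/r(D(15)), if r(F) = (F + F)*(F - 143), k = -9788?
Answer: -895135848907/525300460320 ≈ -1.7040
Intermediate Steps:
D(X) = (-7 + X)*(X + X³)
r(F) = 2*F*(-143 + F) (r(F) = (2*F)*(-143 + F) = 2*F*(-143 + F))
k/5744 - 9413/r(D(15)) = -9788/5744 - 9413*1/(30*(-143 + 15*(-7 + 15 + 15³ - 7*15²))*(-7 + 15 + 15³ - 7*15²)) = -9788*1/5744 - 9413*1/(30*(-143 + 15*(-7 + 15 + 3375 - 7*225))*(-7 + 15 + 3375 - 7*225)) = -2447/1436 - 9413*1/(30*(-143 + 15*(-7 + 15 + 3375 - 1575))*(-7 + 15 + 3375 - 1575)) = -2447/1436 - 9413*1/(54240*(-143 + 15*1808)) = -2447/1436 - 9413*1/(54240*(-143 + 27120)) = -2447/1436 - 9413/(2*27120*26977) = -2447/1436 - 9413/1463232480 = -895135848907/525300460320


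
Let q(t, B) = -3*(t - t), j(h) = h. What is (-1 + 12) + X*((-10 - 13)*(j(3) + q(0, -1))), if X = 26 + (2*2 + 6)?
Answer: -2473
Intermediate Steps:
q(t, B) = 0 (q(t, B) = -3*0 = 0)
X = 36 (X = 26 + (4 + 6) = 26 + 10 = 36)
(-1 + 12) + X*((-10 - 13)*(j(3) + q(0, -1))) = (-1 + 12) + 36*((-10 - 13)*(3 + 0)) = 11 + 36*(-23*3) = 11 + 36*(-69) = 11 - 2484 = -2473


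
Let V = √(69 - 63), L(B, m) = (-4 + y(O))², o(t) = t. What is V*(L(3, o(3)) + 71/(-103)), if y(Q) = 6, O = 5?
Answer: 341*√6/103 ≈ 8.1095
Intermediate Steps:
L(B, m) = 4 (L(B, m) = (-4 + 6)² = 2² = 4)
V = √6 ≈ 2.4495
V*(L(3, o(3)) + 71/(-103)) = √6*(4 + 71/(-103)) = √6*(4 + 71*(-1/103)) = √6*(4 - 71/103) = √6*(341/103) = 341*√6/103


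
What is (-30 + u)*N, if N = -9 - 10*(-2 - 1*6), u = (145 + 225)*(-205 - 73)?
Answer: -7305190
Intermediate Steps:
u = -102860 (u = 370*(-278) = -102860)
N = 71 (N = -9 - 10*(-2 - 6) = -9 - 10*(-8) = -9 + 80 = 71)
(-30 + u)*N = (-30 - 102860)*71 = -102890*71 = -7305190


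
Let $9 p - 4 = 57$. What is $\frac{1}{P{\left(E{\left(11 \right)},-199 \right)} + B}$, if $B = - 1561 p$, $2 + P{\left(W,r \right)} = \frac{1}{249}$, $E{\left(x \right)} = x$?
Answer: $- \frac{747}{7904834} \approx -9.4499 \cdot 10^{-5}$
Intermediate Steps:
$p = \frac{61}{9}$ ($p = \frac{4}{9} + \frac{1}{9} \cdot 57 = \frac{4}{9} + \frac{19}{3} = \frac{61}{9} \approx 6.7778$)
$P{\left(W,r \right)} = - \frac{497}{249}$ ($P{\left(W,r \right)} = -2 + \frac{1}{249} = - \frac{497}{249}$)
$B = - \frac{95221}{9}$ ($B = \left(-1561\right) \frac{61}{9} = - \frac{95221}{9} \approx -10580.0$)
$\frac{1}{P{\left(E{\left(11 \right)},-199 \right)} + B} = \frac{1}{- \frac{497}{249} - \frac{95221}{9}} = \frac{1}{- \frac{7904834}{747}} = - \frac{747}{7904834}$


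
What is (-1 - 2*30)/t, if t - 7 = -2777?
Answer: 61/2770 ≈ 0.022022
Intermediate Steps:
t = -2770 (t = 7 - 2777 = -2770)
(-1 - 2*30)/t = (-1 - 2*30)/(-2770) = (-1 - 60)*(-1/2770) = -61*(-1/2770) = 61/2770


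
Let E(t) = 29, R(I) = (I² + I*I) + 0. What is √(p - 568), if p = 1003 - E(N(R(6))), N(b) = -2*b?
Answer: √406 ≈ 20.149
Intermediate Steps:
R(I) = 2*I² (R(I) = (I² + I²) + 0 = 2*I² + 0 = 2*I²)
p = 974 (p = 1003 - 1*29 = 1003 - 29 = 974)
√(p - 568) = √(974 - 568) = √406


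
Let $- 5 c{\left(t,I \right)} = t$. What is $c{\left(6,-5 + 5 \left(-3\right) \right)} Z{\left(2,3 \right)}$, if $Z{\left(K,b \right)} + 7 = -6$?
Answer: $\frac{78}{5} \approx 15.6$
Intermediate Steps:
$c{\left(t,I \right)} = - \frac{t}{5}$
$Z{\left(K,b \right)} = -13$ ($Z{\left(K,b \right)} = -7 - 6 = -13$)
$c{\left(6,-5 + 5 \left(-3\right) \right)} Z{\left(2,3 \right)} = \left(- \frac{1}{5}\right) 6 \left(-13\right) = \left(- \frac{6}{5}\right) \left(-13\right) = \frac{78}{5}$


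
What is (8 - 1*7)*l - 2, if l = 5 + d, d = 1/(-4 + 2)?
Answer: 5/2 ≈ 2.5000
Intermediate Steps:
d = -½ (d = 1/(-2) = -½ ≈ -0.50000)
l = 9/2 (l = 5 - ½ = 9/2 ≈ 4.5000)
(8 - 1*7)*l - 2 = (8 - 1*7)*(9/2) - 2 = (8 - 7)*(9/2) - 2 = 1*(9/2) - 2 = 9/2 - 2 = 5/2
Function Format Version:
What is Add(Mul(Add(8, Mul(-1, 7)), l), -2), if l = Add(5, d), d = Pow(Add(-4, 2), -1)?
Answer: Rational(5, 2) ≈ 2.5000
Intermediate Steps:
d = Rational(-1, 2) (d = Pow(-2, -1) = Rational(-1, 2) ≈ -0.50000)
l = Rational(9, 2) (l = Add(5, Rational(-1, 2)) = Rational(9, 2) ≈ 4.5000)
Add(Mul(Add(8, Mul(-1, 7)), l), -2) = Add(Mul(Add(8, Mul(-1, 7)), Rational(9, 2)), -2) = Add(Mul(Add(8, -7), Rational(9, 2)), -2) = Add(Mul(1, Rational(9, 2)), -2) = Add(Rational(9, 2), -2) = Rational(5, 2)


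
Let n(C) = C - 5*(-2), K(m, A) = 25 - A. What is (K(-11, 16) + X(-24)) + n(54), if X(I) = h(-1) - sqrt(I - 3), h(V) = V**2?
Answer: 74 - 3*I*sqrt(3) ≈ 74.0 - 5.1962*I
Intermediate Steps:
n(C) = 10 + C (n(C) = C + 10 = 10 + C)
X(I) = 1 - sqrt(-3 + I) (X(I) = (-1)**2 - sqrt(I - 3) = 1 - sqrt(-3 + I))
(K(-11, 16) + X(-24)) + n(54) = ((25 - 1*16) + (1 - sqrt(-3 - 24))) + (10 + 54) = ((25 - 16) + (1 - sqrt(-27))) + 64 = (9 + (1 - 3*I*sqrt(3))) + 64 = (10 - 3*I*sqrt(3)) + 64 = 74 - 3*I*sqrt(3)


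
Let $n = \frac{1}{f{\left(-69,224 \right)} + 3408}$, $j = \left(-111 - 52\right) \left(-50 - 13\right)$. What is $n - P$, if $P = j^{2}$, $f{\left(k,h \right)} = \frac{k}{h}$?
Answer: $- \frac{80494212555379}{763323} \approx -1.0545 \cdot 10^{8}$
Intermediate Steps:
$j = 10269$ ($j = \left(-163\right) \left(-63\right) = 10269$)
$n = \frac{224}{763323}$ ($n = \frac{1}{- \frac{69}{224} + 3408} = \frac{1}{\frac{763323}{224}} = \frac{224}{763323} \approx 0.00029345$)
$P = 105452361$ ($P = 10269^{2} = 105452361$)
$n - P = \frac{224}{763323} - 105452361 = - \frac{80494212555379}{763323}$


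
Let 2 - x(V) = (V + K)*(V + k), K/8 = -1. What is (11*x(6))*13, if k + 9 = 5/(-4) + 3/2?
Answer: -1001/2 ≈ -500.50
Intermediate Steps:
K = -8 (K = 8*(-1) = -8)
k = -35/4 (k = -9 + (5/(-4) + 3/2) = -9 + (5*(-¼) + 3*(½)) = -9 + (-5/4 + 3/2) = -9 + ¼ = -35/4 ≈ -8.7500)
x(V) = 2 - (-8 + V)*(-35/4 + V) (x(V) = 2 - (V - 8)*(V - 35/4) = 2 - (-8 + V)*(-35/4 + V))
(11*x(6))*13 = (11*(-68 - 1*6² + (67/4)*6))*13 = (11*(-68 - 1*36 + 201/2))*13 = (11*(-68 - 36 + 201/2))*13 = (11*(-7/2))*13 = -77/2*13 = -1001/2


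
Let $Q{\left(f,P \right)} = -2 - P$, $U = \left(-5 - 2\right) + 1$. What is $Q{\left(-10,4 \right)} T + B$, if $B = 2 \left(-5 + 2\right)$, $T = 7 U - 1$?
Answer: $252$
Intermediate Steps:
$U = -6$ ($U = -7 + 1 = -6$)
$T = -43$ ($T = 7 \left(-6\right) - 1 = -42 - 1 = -43$)
$B = -6$ ($B = 2 \left(-3\right) = -6$)
$Q{\left(-10,4 \right)} T + B = \left(-2 - 4\right) \left(-43\right) - 6 = \left(-6\right) \left(-43\right) - 6 = 258 - 6 = 252$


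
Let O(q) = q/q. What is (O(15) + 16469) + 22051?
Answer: 38521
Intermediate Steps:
O(q) = 1
(O(15) + 16469) + 22051 = (1 + 16469) + 22051 = 16470 + 22051 = 38521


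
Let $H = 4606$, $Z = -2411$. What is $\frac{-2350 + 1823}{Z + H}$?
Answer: $- \frac{527}{2195} \approx -0.24009$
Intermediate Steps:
$\frac{-2350 + 1823}{Z + H} = \frac{-2350 + 1823}{-2411 + 4606} = - \frac{527}{2195}$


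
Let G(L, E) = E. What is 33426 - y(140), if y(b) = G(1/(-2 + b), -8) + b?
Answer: 33294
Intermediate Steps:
y(b) = -8 + b
33426 - y(140) = 33426 - (-8 + 140) = 33426 - 1*132 = 33426 - 132 = 33294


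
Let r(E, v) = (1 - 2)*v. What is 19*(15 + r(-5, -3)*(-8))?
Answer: -171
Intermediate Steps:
r(E, v) = -v
19*(15 + r(-5, -3)*(-8)) = 19*(15 - 1*(-3)*(-8)) = 19*(15 + 3*(-8)) = 19*(15 - 24) = 19*(-9) = -171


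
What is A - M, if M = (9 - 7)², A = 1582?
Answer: 1578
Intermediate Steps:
M = 4 (M = 2² = 4)
A - M = 1582 - 1*4 = 1582 - 4 = 1578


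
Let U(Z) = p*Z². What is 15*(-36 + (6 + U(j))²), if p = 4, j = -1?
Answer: 960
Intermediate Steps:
U(Z) = 4*Z²
15*(-36 + (6 + U(j))²) = 15*(-36 + (6 + 4*(-1)²)²) = 15*(-36 + (6 + 4*1)²) = 15*(-36 + (6 + 4)²) = 15*(-36 + 10²) = 15*(-36 + 100) = 15*64 = 960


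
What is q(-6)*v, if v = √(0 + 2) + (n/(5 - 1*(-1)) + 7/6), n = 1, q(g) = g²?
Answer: 48 + 36*√2 ≈ 98.912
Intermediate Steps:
v = 4/3 + √2 (v = √(0 + 2) + (1/(5 - 1*(-1)) + 7/6) = √2 + (1/(5 + 1) + 7*(⅙)) = √2 + (1/6 + 7/6) = √2 + (1*(⅙) + 7/6) = √2 + (⅙ + 7/6) = √2 + 4/3 = 4/3 + √2 ≈ 2.7475)
q(-6)*v = (-6)²*(4/3 + √2) = 36*(4/3 + √2) = 48 + 36*√2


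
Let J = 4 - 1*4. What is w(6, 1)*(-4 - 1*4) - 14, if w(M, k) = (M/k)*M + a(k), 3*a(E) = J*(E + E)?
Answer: -302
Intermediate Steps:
J = 0 (J = 4 - 4 = 0)
a(E) = 0 (a(E) = (0*(E + E))/3 = (0*(2*E))/3 = (⅓)*0 = 0)
w(M, k) = M²/k (w(M, k) = (M/k)*M + 0 = M²/k + 0 = M²/k)
w(6, 1)*(-4 - 1*4) - 14 = (6²/1)*(-4 - 1*4) - 14 = (36*1)*(-4 - 4) - 14 = 36*(-8) - 14 = -288 - 14 = -302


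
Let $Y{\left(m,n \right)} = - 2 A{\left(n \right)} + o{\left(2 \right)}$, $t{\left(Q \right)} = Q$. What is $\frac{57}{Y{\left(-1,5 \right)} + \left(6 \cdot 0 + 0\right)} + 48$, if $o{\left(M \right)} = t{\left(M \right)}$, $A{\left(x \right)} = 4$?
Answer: $\frac{77}{2} \approx 38.5$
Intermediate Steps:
$o{\left(M \right)} = M$
$Y{\left(m,n \right)} = -6$ ($Y{\left(m,n \right)} = \left(-2\right) 4 + 2 = -8 + 2 = -6$)
$\frac{57}{Y{\left(-1,5 \right)} + \left(6 \cdot 0 + 0\right)} + 48 = \frac{57}{-6 + \left(6 \cdot 0 + 0\right)} + 48 = \frac{57}{-6 + \left(0 + 0\right)} + 48 = \frac{57}{-6 + 0} + 48 = \frac{57}{-6} + 48 = 57 \left(- \frac{1}{6}\right) + 48 = - \frac{19}{2} + 48 = \frac{77}{2}$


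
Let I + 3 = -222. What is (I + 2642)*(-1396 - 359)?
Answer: -4241835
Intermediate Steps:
I = -225 (I = -3 - 222 = -225)
(I + 2642)*(-1396 - 359) = (-225 + 2642)*(-1396 - 359) = 2417*(-1755) = -4241835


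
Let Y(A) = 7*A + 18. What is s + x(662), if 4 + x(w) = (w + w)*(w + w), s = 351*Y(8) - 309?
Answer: 1778637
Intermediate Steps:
Y(A) = 18 + 7*A
s = 25665 (s = 351*(18 + 7*8) - 309 = 351*(18 + 56) - 309 = 351*74 - 309 = 25974 - 309 = 25665)
x(w) = -4 + 4*w² (x(w) = -4 + (w + w)*(w + w) = -4 + (2*w)*(2*w) = -4 + 4*w²)
s + x(662) = 25665 + (-4 + 4*662²) = 25665 + (-4 + 4*438244) = 25665 + (-4 + 1752976) = 25665 + 1752972 = 1778637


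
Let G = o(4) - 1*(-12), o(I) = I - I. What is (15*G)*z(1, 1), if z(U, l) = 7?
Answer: 1260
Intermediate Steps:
o(I) = 0
G = 12 (G = 0 - 1*(-12) = 0 + 12 = 12)
(15*G)*z(1, 1) = (15*12)*7 = 180*7 = 1260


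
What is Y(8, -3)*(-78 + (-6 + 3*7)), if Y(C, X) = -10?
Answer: 630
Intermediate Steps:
Y(8, -3)*(-78 + (-6 + 3*7)) = -10*(-78 + (-6 + 3*7)) = -10*(-78 + (-6 + 21)) = -10*(-78 + 15) = -10*(-63) = 630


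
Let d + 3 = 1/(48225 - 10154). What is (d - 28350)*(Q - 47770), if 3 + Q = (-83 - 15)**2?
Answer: 41200651529478/38071 ≈ 1.0822e+9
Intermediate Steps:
d = -114212/38071 (d = -3 + 1/(48225 - 10154) = -3 + 1/38071 = -114212/38071 ≈ -3.0000)
Q = 9601 (Q = -3 + (-83 - 15)**2 = -3 + (-98)**2 = -3 + 9604 = 9601)
(d - 28350)*(Q - 47770) = (-114212/38071 - 28350)*(9601 - 47770) = -1079427062/38071*(-38169) = 41200651529478/38071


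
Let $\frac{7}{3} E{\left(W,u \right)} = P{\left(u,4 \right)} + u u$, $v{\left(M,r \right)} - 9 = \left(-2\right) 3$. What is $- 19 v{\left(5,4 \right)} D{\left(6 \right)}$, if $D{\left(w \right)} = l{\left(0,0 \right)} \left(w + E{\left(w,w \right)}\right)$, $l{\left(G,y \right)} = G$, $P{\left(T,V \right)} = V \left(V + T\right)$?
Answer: $0$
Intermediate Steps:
$v{\left(M,r \right)} = 3$ ($v{\left(M,r \right)} = 9 - 6 = 3$)
$P{\left(T,V \right)} = V \left(T + V\right)$
$E{\left(W,u \right)} = \frac{48}{7} + \frac{3 u^{2}}{7} + \frac{12 u}{7}$ ($E{\left(W,u \right)} = \frac{3 \left(4 \left(u + 4\right) + u u\right)}{7} = \frac{3 \left(4 \left(4 + u\right) + u^{2}\right)}{7} = \frac{3 \left(\left(16 + 4 u\right) + u^{2}\right)}{7} = \frac{3 \left(16 + u^{2} + 4 u\right)}{7} = \frac{48}{7} + \frac{3 u^{2}}{7} + \frac{12 u}{7}$)
$D{\left(w \right)} = 0$ ($D{\left(w \right)} = 0 \left(w + \left(\frac{48}{7} + \frac{3 w^{2}}{7} + \frac{12 w}{7}\right)\right) = 0 \left(\frac{48}{7} + \frac{3 w^{2}}{7} + \frac{19 w}{7}\right) = 0$)
$- 19 v{\left(5,4 \right)} D{\left(6 \right)} = \left(-19\right) 3 \cdot 0 = \left(-57\right) 0 = 0$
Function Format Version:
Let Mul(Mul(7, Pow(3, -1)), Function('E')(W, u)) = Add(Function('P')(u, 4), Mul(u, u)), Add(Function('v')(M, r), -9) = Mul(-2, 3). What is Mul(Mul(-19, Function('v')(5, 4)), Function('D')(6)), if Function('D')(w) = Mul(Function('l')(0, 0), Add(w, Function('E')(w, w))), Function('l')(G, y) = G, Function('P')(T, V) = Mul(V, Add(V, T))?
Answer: 0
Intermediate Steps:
Function('v')(M, r) = 3 (Function('v')(M, r) = Add(9, Mul(-2, 3)) = Add(9, -6) = 3)
Function('P')(T, V) = Mul(V, Add(T, V))
Function('E')(W, u) = Add(Rational(48, 7), Mul(Rational(3, 7), Pow(u, 2)), Mul(Rational(12, 7), u)) (Function('E')(W, u) = Mul(Rational(3, 7), Add(Mul(4, Add(u, 4)), Mul(u, u))) = Mul(Rational(3, 7), Add(Mul(4, Add(4, u)), Pow(u, 2))) = Mul(Rational(3, 7), Add(Add(16, Mul(4, u)), Pow(u, 2))) = Mul(Rational(3, 7), Add(16, Pow(u, 2), Mul(4, u))) = Add(Rational(48, 7), Mul(Rational(3, 7), Pow(u, 2)), Mul(Rational(12, 7), u)))
Function('D')(w) = 0 (Function('D')(w) = Mul(0, Add(w, Add(Rational(48, 7), Mul(Rational(3, 7), Pow(w, 2)), Mul(Rational(12, 7), w)))) = Mul(0, Add(Rational(48, 7), Mul(Rational(3, 7), Pow(w, 2)), Mul(Rational(19, 7), w))) = 0)
Mul(Mul(-19, Function('v')(5, 4)), Function('D')(6)) = Mul(Mul(-19, 3), 0) = Mul(-57, 0) = 0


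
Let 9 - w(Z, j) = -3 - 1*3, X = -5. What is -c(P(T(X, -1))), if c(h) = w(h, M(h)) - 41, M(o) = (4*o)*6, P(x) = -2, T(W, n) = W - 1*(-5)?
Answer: 26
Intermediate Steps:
T(W, n) = 5 + W (T(W, n) = W + 5 = 5 + W)
M(o) = 24*o
w(Z, j) = 15 (w(Z, j) = 9 - (-3 - 1*3) = 9 - (-3 - 3) = 9 - 1*(-6) = 9 + 6 = 15)
c(h) = -26 (c(h) = 15 - 41 = -26)
-c(P(T(X, -1))) = -1*(-26) = 26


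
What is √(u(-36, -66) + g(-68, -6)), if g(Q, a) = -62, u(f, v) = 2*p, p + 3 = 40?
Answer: 2*√3 ≈ 3.4641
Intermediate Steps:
p = 37 (p = -3 + 40 = 37)
u(f, v) = 74 (u(f, v) = 2*37 = 74)
√(u(-36, -66) + g(-68, -6)) = √(74 - 62) = √12 = 2*√3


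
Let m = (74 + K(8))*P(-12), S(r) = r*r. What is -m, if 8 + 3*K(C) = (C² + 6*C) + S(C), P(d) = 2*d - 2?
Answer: 3380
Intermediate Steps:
S(r) = r²
P(d) = -2 + 2*d
K(C) = -8/3 + 2*C + 2*C²/3 (K(C) = -8/3 + ((C² + 6*C) + C²)/3 = -8/3 + (2*C² + 6*C)/3 = -8/3 + (2*C + 2*C²/3) = -8/3 + 2*C + 2*C²/3)
m = -3380 (m = (74 + (-8/3 + 2*8 + (⅔)*8²))*(-2 + 2*(-12)) = (74 + (-8/3 + 16 + (⅔)*64))*(-2 - 24) = (74 + (-8/3 + 16 + 128/3))*(-26) = (74 + 56)*(-26) = 130*(-26) = -3380)
-m = -1*(-3380) = 3380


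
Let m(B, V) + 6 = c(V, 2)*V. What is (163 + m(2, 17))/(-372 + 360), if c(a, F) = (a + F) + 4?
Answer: -137/3 ≈ -45.667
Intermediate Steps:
c(a, F) = 4 + F + a (c(a, F) = (F + a) + 4 = 4 + F + a)
m(B, V) = -6 + V*(6 + V) (m(B, V) = -6 + (4 + 2 + V)*V = -6 + (6 + V)*V = -6 + V*(6 + V))
(163 + m(2, 17))/(-372 + 360) = (163 + (-6 + 17*(6 + 17)))/(-372 + 360) = (163 + (-6 + 17*23))/(-12) = (163 + (-6 + 391))*(-1/12) = (163 + 385)*(-1/12) = 548*(-1/12) = -137/3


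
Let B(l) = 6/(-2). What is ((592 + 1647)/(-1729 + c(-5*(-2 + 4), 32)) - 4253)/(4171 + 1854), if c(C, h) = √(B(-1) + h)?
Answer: -12717840467/18011207300 - 2239*√29/18011207300 ≈ -0.70611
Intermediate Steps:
B(l) = -3 (B(l) = 6*(-½) = -3)
c(C, h) = √(-3 + h)
((592 + 1647)/(-1729 + c(-5*(-2 + 4), 32)) - 4253)/(4171 + 1854) = ((592 + 1647)/(-1729 + √(-3 + 32)) - 4253)/(4171 + 1854) = (2239/(-1729 + √29) - 4253)/6025 = (-4253 + 2239/(-1729 + √29))*(1/6025) = -4253/6025 + 2239/(6025*(-1729 + √29))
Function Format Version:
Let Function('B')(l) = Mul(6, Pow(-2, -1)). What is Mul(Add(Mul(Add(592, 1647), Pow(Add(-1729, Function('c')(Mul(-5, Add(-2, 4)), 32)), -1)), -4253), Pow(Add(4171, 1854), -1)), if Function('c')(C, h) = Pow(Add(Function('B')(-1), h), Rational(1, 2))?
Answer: Add(Rational(-12717840467, 18011207300), Mul(Rational(-2239, 18011207300), Pow(29, Rational(1, 2)))) ≈ -0.70611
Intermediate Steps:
Function('B')(l) = -3 (Function('B')(l) = Mul(6, Rational(-1, 2)) = -3)
Function('c')(C, h) = Pow(Add(-3, h), Rational(1, 2))
Mul(Add(Mul(Add(592, 1647), Pow(Add(-1729, Function('c')(Mul(-5, Add(-2, 4)), 32)), -1)), -4253), Pow(Add(4171, 1854), -1)) = Mul(Add(Mul(Add(592, 1647), Pow(Add(-1729, Pow(Add(-3, 32), Rational(1, 2))), -1)), -4253), Pow(Add(4171, 1854), -1)) = Mul(Add(Mul(2239, Pow(Add(-1729, Pow(29, Rational(1, 2))), -1)), -4253), Pow(6025, -1)) = Mul(Add(-4253, Mul(2239, Pow(Add(-1729, Pow(29, Rational(1, 2))), -1))), Rational(1, 6025)) = Add(Rational(-4253, 6025), Mul(Rational(2239, 6025), Pow(Add(-1729, Pow(29, Rational(1, 2))), -1)))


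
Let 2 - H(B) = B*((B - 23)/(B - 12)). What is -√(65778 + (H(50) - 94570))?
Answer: -I*√10406015/19 ≈ -169.78*I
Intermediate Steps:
H(B) = 2 - B*(-23 + B)/(-12 + B) (H(B) = 2 - B*(B - 23)/(B - 12) = 2 - B*(-23 + B)/(-12 + B))
-√(65778 + (H(50) - 94570)) = -√(65778 + ((-24 - 1*50² + 25*50)/(-12 + 50) - 94570)) = -√(65778 + ((-24 - 1*2500 + 1250)/38 - 94570)) = -√(65778 + ((-24 - 2500 + 1250)/38 - 94570)) = -√(65778 + ((1/38)*(-1274) - 94570)) = -√(65778 + (-637/19 - 94570)) = -√(65778 - 1797467/19) = -√(-547685/19) = -I*√10406015/19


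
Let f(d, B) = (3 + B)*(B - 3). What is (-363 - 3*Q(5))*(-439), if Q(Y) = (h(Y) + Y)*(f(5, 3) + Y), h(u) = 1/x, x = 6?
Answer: 386759/2 ≈ 1.9338e+5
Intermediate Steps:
f(d, B) = (-3 + B)*(3 + B) (f(d, B) = (3 + B)*(-3 + B) = (-3 + B)*(3 + B))
h(u) = 1/6
Q(Y) = Y*(1/6 + Y) (Q(Y) = (1/6 + Y)*((-9 + 3**2) + Y) = (1/6 + Y)*((-9 + 9) + Y) = (1/6 + Y)*(0 + Y) = (1/6 + Y)*Y = Y*(1/6 + Y))
(-363 - 3*Q(5))*(-439) = (-363 - 15*(1/6 + 5))*(-439) = (-363 - 15*31/6)*(-439) = (-363 - 3*155/6)*(-439) = (-363 - 155/2)*(-439) = -881/2*(-439) = 386759/2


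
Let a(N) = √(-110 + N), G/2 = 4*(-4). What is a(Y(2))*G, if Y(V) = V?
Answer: -192*I*√3 ≈ -332.55*I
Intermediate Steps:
G = -32 (G = 2*(4*(-4)) = 2*(-16) = -32)
a(Y(2))*G = √(-110 + 2)*(-32) = √(-108)*(-32) = (6*I*√3)*(-32) = -192*I*√3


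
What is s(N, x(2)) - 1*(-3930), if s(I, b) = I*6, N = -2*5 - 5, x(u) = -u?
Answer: 3840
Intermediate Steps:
N = -15 (N = -10 - 5 = -15)
s(I, b) = 6*I
s(N, x(2)) - 1*(-3930) = 6*(-15) - 1*(-3930) = -90 + 3930 = 3840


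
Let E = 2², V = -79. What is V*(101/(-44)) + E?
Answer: 8155/44 ≈ 185.34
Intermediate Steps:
E = 4
V*(101/(-44)) + E = -7979/(-44) + 4 = -7979*(-1)/44 + 4 = -79*(-101/44) + 4 = 7979/44 + 4 = 8155/44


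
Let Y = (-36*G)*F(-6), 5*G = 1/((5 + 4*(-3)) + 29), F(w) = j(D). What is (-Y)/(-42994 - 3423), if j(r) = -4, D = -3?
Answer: 72/2552935 ≈ 2.8203e-5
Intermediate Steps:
F(w) = -4
G = 1/110 (G = 1/(5*((5 + 4*(-3)) + 29)) = 1/(5*((5 - 12) + 29)) = 1/(5*(-7 + 29)) = (1/5)/22 = (1/5)*(1/22) = 1/110 ≈ 0.0090909)
Y = 72/55 (Y = -36*1/110*(-4) = -18/55*(-4) = 72/55 ≈ 1.3091)
(-Y)/(-42994 - 3423) = (-1*72/55)/(-42994 - 3423) = -72/55/(-46417) = -72/55*(-1/46417) = 72/2552935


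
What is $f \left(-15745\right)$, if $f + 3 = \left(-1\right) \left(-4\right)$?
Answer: $-15745$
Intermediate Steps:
$f = 1$ ($f = -3 - -4 = -3 + 4 = 1$)
$f \left(-15745\right) = 1 \left(-15745\right) = -15745$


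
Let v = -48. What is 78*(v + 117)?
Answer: 5382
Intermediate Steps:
78*(v + 117) = 78*(-48 + 117) = 78*69 = 5382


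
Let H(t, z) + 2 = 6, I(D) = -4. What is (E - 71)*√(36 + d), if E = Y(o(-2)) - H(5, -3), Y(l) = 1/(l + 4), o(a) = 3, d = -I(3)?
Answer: -1048*√10/7 ≈ -473.44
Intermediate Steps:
H(t, z) = 4 (H(t, z) = -2 + 6 = 4)
d = 4 (d = -1*(-4) = 4)
Y(l) = 1/(4 + l)
E = -27/7 (E = 1/(4 + 3) - 1*4 = 1/7 - 4 = ⅐ - 4 = -27/7 ≈ -3.8571)
(E - 71)*√(36 + d) = (-27/7 - 71)*√(36 + 4) = -1048*√10/7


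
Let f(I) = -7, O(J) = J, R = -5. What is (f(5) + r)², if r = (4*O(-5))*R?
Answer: 8649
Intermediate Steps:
r = 100 (r = (4*(-5))*(-5) = -20*(-5) = 100)
(f(5) + r)² = (-7 + 100)² = 93² = 8649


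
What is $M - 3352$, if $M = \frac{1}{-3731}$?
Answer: $- \frac{12506313}{3731} \approx -3352.0$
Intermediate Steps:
$M = - \frac{1}{3731} \approx -0.00026802$
$M - 3352 = - \frac{1}{3731} - 3352 = - \frac{12506313}{3731}$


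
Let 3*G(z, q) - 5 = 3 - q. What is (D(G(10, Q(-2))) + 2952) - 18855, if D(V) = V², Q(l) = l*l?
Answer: -143111/9 ≈ -15901.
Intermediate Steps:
Q(l) = l²
G(z, q) = 8/3 - q/3 (G(z, q) = 5/3 + (3 - q)/3 = 5/3 + (1 - q/3) = 8/3 - q/3)
(D(G(10, Q(-2))) + 2952) - 18855 = ((8/3 - ⅓*(-2)²)² + 2952) - 18855 = ((8/3 - ⅓*4)² + 2952) - 18855 = ((8/3 - 4/3)² + 2952) - 18855 = ((4/3)² + 2952) - 18855 = (16/9 + 2952) - 18855 = 26584/9 - 18855 = -143111/9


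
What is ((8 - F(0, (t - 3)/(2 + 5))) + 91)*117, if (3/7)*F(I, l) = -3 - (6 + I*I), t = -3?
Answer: 14040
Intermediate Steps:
F(I, l) = -21 - 7*I²/3 (F(I, l) = 7*(-3 - (6 + I*I))/3 = 7*(-3 - (6 + I²))/3 = 7*(-3 + (-6 - I²))/3 = 7*(-9 - I²)/3 = -21 - 7*I²/3)
((8 - F(0, (t - 3)/(2 + 5))) + 91)*117 = ((8 - (-21 - 7/3*0²)) + 91)*117 = ((8 - (-21 - 7/3*0)) + 91)*117 = ((8 - (-21 + 0)) + 91)*117 = ((8 - 1*(-21)) + 91)*117 = ((8 + 21) + 91)*117 = (29 + 91)*117 = 120*117 = 14040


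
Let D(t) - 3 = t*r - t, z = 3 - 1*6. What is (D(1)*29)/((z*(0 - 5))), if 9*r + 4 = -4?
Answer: 58/27 ≈ 2.1481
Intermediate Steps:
r = -8/9 (r = -4/9 + (⅑)*(-4) = -4/9 - 4/9 = -8/9 ≈ -0.88889)
z = -3 (z = 3 - 6 = -3)
D(t) = 3 - 17*t/9 (D(t) = 3 + (t*(-8/9) - t) = 3 + (-8*t/9 - t) = 3 - 17*t/9)
(D(1)*29)/((z*(0 - 5))) = ((3 - 17/9*1)*29)/((-3*(0 - 5))) = ((3 - 17/9)*29)/((-3*(-5))) = ((10/9)*29)/15 = (290/9)*(1/15) = 58/27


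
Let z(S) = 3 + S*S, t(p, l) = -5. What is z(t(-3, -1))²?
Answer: 784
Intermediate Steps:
z(S) = 3 + S²
z(t(-3, -1))² = (3 + (-5)²)² = (3 + 25)² = 28² = 784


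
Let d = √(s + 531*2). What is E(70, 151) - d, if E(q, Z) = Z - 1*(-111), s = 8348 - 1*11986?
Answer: 262 - 4*I*√161 ≈ 262.0 - 50.754*I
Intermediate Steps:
s = -3638 (s = 8348 - 11986 = -3638)
E(q, Z) = 111 + Z (E(q, Z) = Z + 111 = 111 + Z)
d = 4*I*√161 (d = √(-3638 + 531*2) = √(-3638 + 1062) = √(-2576) = 4*I*√161 ≈ 50.754*I)
E(70, 151) - d = (111 + 151) - 4*I*√161 = 262 - 4*I*√161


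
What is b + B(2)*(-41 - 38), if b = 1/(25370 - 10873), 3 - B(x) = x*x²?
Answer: 5726316/14497 ≈ 395.00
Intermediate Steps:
B(x) = 3 - x³ (B(x) = 3 - x*x² = 3 - x³)
b = 1/14497 ≈ 6.8980e-5
b + B(2)*(-41 - 38) = 1/14497 + (3 - 1*2³)*(-41 - 38) = 1/14497 + (3 - 1*8)*(-79) = 1/14497 + (3 - 8)*(-79) = 1/14497 - 5*(-79) = 1/14497 + 395 = 5726316/14497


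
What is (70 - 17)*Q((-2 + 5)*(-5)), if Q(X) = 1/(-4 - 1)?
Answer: -53/5 ≈ -10.600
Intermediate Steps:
Q(X) = -⅕ (Q(X) = 1/(-5) = -⅕)
(70 - 17)*Q((-2 + 5)*(-5)) = (70 - 17)*(-⅕) = 53*(-⅕) = -53/5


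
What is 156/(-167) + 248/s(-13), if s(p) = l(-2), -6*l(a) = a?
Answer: 124092/167 ≈ 743.07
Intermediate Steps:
l(a) = -a/6
s(p) = ⅓ (s(p) = -⅙*(-2) = ⅓)
156/(-167) + 248/s(-13) = 156/(-167) + 248/(⅓) = 156*(-1/167) + 248*3 = -156/167 + 744 = 124092/167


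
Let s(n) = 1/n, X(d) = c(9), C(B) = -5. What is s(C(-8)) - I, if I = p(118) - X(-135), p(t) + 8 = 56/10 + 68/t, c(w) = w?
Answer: 3134/295 ≈ 10.624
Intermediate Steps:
p(t) = -12/5 + 68/t (p(t) = -8 + (56/10 + 68/t) = -8 + (56*(⅒) + 68/t) = -8 + (28/5 + 68/t) = -12/5 + 68/t)
X(d) = 9
I = -3193/295 (I = (-12/5 + 68/118) - 1*9 = (-12/5 + 68*(1/118)) - 9 = (-12/5 + 34/59) - 9 = -538/295 - 9 = -3193/295 ≈ -10.824)
s(C(-8)) - I = 1/(-5) - 1*(-3193/295) = -⅕ + 3193/295 = 3134/295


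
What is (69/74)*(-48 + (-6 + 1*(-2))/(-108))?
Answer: -14881/333 ≈ -44.688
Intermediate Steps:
(69/74)*(-48 + (-6 + 1*(-2))/(-108)) = (69*(1/74))*(-48 + (-6 - 2)*(-1/108)) = 69*(-48 - 8*(-1/108))/74 = 69*(-48 + 2/27)/74 = (69/74)*(-1294/27) = -14881/333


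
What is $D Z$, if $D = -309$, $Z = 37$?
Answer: $-11433$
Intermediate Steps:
$D Z = \left(-309\right) 37 = -11433$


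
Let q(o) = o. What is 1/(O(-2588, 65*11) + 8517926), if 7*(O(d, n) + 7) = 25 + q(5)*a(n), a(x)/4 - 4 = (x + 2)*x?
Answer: 7/69878638 ≈ 1.0017e-7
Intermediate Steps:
a(x) = 16 + 4*x*(2 + x) (a(x) = 16 + 4*((x + 2)*x) = 16 + 4*((2 + x)*x) = 16 + 4*(x*(2 + x)) = 16 + 4*x*(2 + x))
O(d, n) = 8 + 20*n²/7 + 40*n/7 (O(d, n) = -7 + (25 + 5*(16 + 4*n² + 8*n))/7 = -7 + (25 + (80 + 20*n² + 40*n))/7 = -7 + (105 + 20*n² + 40*n)/7 = -7 + (15 + 20*n²/7 + 40*n/7) = 8 + 20*n²/7 + 40*n/7)
1/(O(-2588, 65*11) + 8517926) = 1/((8 + 20*(65*11)²/7 + 40*(65*11)/7) + 8517926) = 1/((8 + (20/7)*715² + (40/7)*715) + 8517926) = 1/((8 + (20/7)*511225 + 28600/7) + 8517926) = 1/((8 + 10224500/7 + 28600/7) + 8517926) = 1/(10253156/7 + 8517926) = 1/(69878638/7) = 7/69878638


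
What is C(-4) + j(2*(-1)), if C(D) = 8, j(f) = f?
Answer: 6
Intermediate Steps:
C(-4) + j(2*(-1)) = 8 + 2*(-1) = 8 - 2 = 6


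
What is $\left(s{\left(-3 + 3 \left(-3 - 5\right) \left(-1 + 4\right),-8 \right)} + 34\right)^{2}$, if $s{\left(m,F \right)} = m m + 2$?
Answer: $32046921$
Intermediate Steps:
$s{\left(m,F \right)} = 2 + m^{2}$ ($s{\left(m,F \right)} = m^{2} + 2 = 2 + m^{2}$)
$\left(s{\left(-3 + 3 \left(-3 - 5\right) \left(-1 + 4\right),-8 \right)} + 34\right)^{2} = \left(\left(2 + \left(-3 + 3 \left(-3 - 5\right) \left(-1 + 4\right)\right)^{2}\right) + 34\right)^{2} = \left(\left(2 + \left(-3 + 3 \left(\left(-8\right) 3\right)\right)^{2}\right) + 34\right)^{2} = \left(\left(2 + \left(-3 + 3 \left(-24\right)\right)^{2}\right) + 34\right)^{2} = \left(\left(2 + \left(-3 - 72\right)^{2}\right) + 34\right)^{2} = \left(\left(2 + \left(-75\right)^{2}\right) + 34\right)^{2} = \left(\left(2 + 5625\right) + 34\right)^{2} = \left(5627 + 34\right)^{2} = 5661^{2} = 32046921$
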